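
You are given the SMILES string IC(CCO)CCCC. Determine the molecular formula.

Walk through each heavy atom and fill implicit hydrogens from standard valence (C 4, N 3, O 2, S 2, halogen 1):
  atom 1: I (halogen, monovalent) → 0 H
  atom 2: C, bond orders sum to 3 (valence 4) → 1 H
  atom 3: C, bond orders sum to 2 (valence 4) → 2 H
  atom 4: C, bond orders sum to 2 (valence 4) → 2 H
  atom 5: O, bond orders sum to 1 (valence 2) → 1 H
  atom 6: C, bond orders sum to 2 (valence 4) → 2 H
  atom 7: C, bond orders sum to 2 (valence 4) → 2 H
  atom 8: C, bond orders sum to 2 (valence 4) → 2 H
  atom 9: C, bond orders sum to 1 (valence 4) → 3 H
Totals → C:7, H:15, I:1, O:1.

C7H15IO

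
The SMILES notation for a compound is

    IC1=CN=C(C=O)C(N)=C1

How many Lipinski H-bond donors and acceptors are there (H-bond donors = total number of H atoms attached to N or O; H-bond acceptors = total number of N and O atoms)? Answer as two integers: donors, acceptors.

2, 3

Donors: find every N or O and count the H atoms it carries.
  atom 4 (N): bond orders sum to 3 → 0 H
  atom 7 (O): bond orders sum to 2 → 0 H
  atom 9 (N): bond orders sum to 1 → 2 H
Lipinski HBD = 2.
Acceptors: N atoms = 2, O atoms = 1 → HBA = 3.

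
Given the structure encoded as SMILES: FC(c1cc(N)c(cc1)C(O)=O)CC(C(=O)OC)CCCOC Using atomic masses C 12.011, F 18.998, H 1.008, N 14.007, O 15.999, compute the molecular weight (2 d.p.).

327.35 g/mol

First, the molecular formula is C16H22FNO5 (counting implicit H from valence).
  C: 16 × 12.011 = 192.176
  F: 1 × 18.998 = 18.998
  H: 22 × 1.008 = 22.176
  N: 1 × 14.007 = 14.007
  O: 5 × 15.999 = 79.995
Sum: 16×12.011 + 1×18.998 + 22×1.008 + 1×14.007 + 5×15.999 = 327.352 → 327.35 g/mol.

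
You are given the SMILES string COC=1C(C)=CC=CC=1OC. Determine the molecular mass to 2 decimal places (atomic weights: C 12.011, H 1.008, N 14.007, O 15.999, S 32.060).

First, the molecular formula is C9H12O2 (counting implicit H from valence).
  C: 9 × 12.011 = 108.099
  H: 12 × 1.008 = 12.096
  O: 2 × 15.999 = 31.998
Sum: 9×12.011 + 12×1.008 + 2×15.999 = 152.193 → 152.19 g/mol.

152.19 g/mol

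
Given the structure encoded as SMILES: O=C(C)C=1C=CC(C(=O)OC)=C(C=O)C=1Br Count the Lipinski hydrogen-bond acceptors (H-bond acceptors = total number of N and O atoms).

4

N atoms: 0; O atoms: 4.
Lipinski HBA = 0 + 4 = 4.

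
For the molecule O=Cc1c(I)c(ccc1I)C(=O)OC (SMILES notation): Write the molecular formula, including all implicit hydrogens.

C9H6I2O3

Walk through each heavy atom and fill implicit hydrogens from standard valence (C 4, N 3, O 2, S 2, halogen 1); for lowercase aromatic atoms, an aromatic c carries 1 H when it has two neighbours and 0 H with three, and aromatic n carries 0 H:
  atom 1: O, bond orders sum to 2 (valence 2) → 0 H
  atom 2: C, bond orders sum to 3 (valence 4) → 1 H
  atom 3: aromatic c, 3 neighbours → 0 H
  atom 4: aromatic c, 3 neighbours → 0 H
  atom 5: I (halogen, monovalent) → 0 H
  atom 6: aromatic c, 3 neighbours → 0 H
  atom 7: aromatic c, 2 neighbours → 1 H
  atom 8: aromatic c, 2 neighbours → 1 H
  atom 9: aromatic c, 3 neighbours → 0 H
  atom 10: I (halogen, monovalent) → 0 H
  atom 11: C, bond orders sum to 4 (valence 4) → 0 H
  atom 12: O, bond orders sum to 2 (valence 2) → 0 H
  atom 13: O, bond orders sum to 2 (valence 2) → 0 H
  atom 14: C, bond orders sum to 1 (valence 4) → 3 H
Totals → C:9, H:6, I:2, O:3.
In Hill order: C9H6I2O3.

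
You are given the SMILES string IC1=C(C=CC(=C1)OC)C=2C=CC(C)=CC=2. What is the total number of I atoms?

Scan the SMILES for I atoms (remember two-letter symbols like Cl and Br are single atoms).
Iodine count: 1.

1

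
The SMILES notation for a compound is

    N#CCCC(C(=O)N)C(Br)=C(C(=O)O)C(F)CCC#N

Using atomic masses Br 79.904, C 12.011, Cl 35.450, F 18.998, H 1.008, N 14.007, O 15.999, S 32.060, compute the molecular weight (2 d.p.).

First, the molecular formula is C12H13BrFN3O3 (counting implicit H from valence).
  Br: 1 × 79.904 = 79.904
  C: 12 × 12.011 = 144.132
  F: 1 × 18.998 = 18.998
  H: 13 × 1.008 = 13.104
  N: 3 × 14.007 = 42.021
  O: 3 × 15.999 = 47.997
Sum: 1×79.904 + 12×12.011 + 1×18.998 + 13×1.008 + 3×14.007 + 3×15.999 = 346.156 → 346.16 g/mol.

346.16 g/mol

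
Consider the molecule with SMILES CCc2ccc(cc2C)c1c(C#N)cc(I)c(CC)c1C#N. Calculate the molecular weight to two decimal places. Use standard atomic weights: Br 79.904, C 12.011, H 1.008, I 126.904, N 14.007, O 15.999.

First, the molecular formula is C19H17IN2 (counting implicit H from valence).
  C: 19 × 12.011 = 228.209
  H: 17 × 1.008 = 17.136
  I: 1 × 126.904 = 126.904
  N: 2 × 14.007 = 28.014
Sum: 19×12.011 + 17×1.008 + 1×126.904 + 2×14.007 = 400.263 → 400.26 g/mol.

400.26 g/mol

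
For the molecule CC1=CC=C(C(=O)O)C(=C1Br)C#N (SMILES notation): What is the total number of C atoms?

Count every carbon token in the SMILES (each C, including those in ring-closure positions and inside branches).
Carbon count: 9.

9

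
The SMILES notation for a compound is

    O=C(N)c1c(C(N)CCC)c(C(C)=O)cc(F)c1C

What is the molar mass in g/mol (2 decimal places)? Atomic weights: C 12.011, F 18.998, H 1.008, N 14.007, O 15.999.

266.32 g/mol

First, the molecular formula is C14H19FN2O2 (counting implicit H from valence).
  C: 14 × 12.011 = 168.154
  F: 1 × 18.998 = 18.998
  H: 19 × 1.008 = 19.152
  N: 2 × 14.007 = 28.014
  O: 2 × 15.999 = 31.998
Sum: 14×12.011 + 1×18.998 + 19×1.008 + 2×14.007 + 2×15.999 = 266.316 → 266.32 g/mol.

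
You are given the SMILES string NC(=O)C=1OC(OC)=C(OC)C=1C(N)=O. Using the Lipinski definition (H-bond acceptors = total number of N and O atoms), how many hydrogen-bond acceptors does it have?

N atoms: 2; O atoms: 5.
Lipinski HBA = 2 + 5 = 7.

7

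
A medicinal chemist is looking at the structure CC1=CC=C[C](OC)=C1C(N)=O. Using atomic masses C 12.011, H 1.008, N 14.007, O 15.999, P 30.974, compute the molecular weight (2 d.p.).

First, the molecular formula is C9H11NO2 (counting implicit H from valence).
  C: 9 × 12.011 = 108.099
  H: 11 × 1.008 = 11.088
  N: 1 × 14.007 = 14.007
  O: 2 × 15.999 = 31.998
Sum: 9×12.011 + 11×1.008 + 1×14.007 + 2×15.999 = 165.192 → 165.19 g/mol.

165.19 g/mol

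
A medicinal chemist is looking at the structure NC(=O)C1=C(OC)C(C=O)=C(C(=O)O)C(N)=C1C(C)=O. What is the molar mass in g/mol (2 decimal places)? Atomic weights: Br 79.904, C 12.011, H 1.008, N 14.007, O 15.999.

280.24 g/mol

First, the molecular formula is C12H12N2O6 (counting implicit H from valence).
  C: 12 × 12.011 = 144.132
  H: 12 × 1.008 = 12.096
  N: 2 × 14.007 = 28.014
  O: 6 × 15.999 = 95.994
Sum: 12×12.011 + 12×1.008 + 2×14.007 + 6×15.999 = 280.236 → 280.24 g/mol.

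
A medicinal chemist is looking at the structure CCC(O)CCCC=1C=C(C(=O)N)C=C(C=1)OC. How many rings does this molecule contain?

1

In SMILES, each pair of matching ring-closure digits denotes one ring-closing bond; the number of such bonds equals the number of independent rings.
Ring-closure bonds here: 1.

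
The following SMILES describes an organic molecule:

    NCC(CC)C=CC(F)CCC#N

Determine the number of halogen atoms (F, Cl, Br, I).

1

Halogen atoms appear at heavy-atom position 9 (1×F).
Other groups present: 1 alkene, 1 nitrile, 1 primary amine.
Halogen count: 1.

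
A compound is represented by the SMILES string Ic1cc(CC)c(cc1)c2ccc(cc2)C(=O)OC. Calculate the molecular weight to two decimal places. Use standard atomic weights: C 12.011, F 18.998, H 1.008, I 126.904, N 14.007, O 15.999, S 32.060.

366.20 g/mol

First, the molecular formula is C16H15IO2 (counting implicit H from valence).
  C: 16 × 12.011 = 192.176
  H: 15 × 1.008 = 15.120
  I: 1 × 126.904 = 126.904
  O: 2 × 15.999 = 31.998
Sum: 16×12.011 + 15×1.008 + 1×126.904 + 2×15.999 = 366.198 → 366.20 g/mol.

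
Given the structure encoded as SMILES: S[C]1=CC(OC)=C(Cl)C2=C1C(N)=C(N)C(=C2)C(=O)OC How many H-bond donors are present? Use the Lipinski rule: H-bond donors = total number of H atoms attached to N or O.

4

Donors: find every N or O and count the H atoms it carries.
  atom 5 (O): bond orders sum to 2 → 0 H
  atom 12 (N): bond orders sum to 1 → 2 H
  atom 14 (N): bond orders sum to 1 → 2 H
  atom 18 (O): bond orders sum to 2 → 0 H
  atom 19 (O): bond orders sum to 2 → 0 H
Lipinski HBD = 4.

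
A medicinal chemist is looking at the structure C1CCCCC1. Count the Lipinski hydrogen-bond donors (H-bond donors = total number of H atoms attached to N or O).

Donors: find every N or O and count the H atoms it carries.
  (no N or O atoms present)
Lipinski HBD = 0.

0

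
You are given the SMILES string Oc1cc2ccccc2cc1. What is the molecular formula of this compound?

Walk through each heavy atom and fill implicit hydrogens from standard valence (C 4, N 3, O 2, S 2, halogen 1); for lowercase aromatic atoms, an aromatic c carries 1 H when it has two neighbours and 0 H with three, and aromatic n carries 0 H:
  atom 1: O, bond orders sum to 1 (valence 2) → 1 H
  atom 2: aromatic c, 3 neighbours → 0 H
  atom 3: aromatic c, 2 neighbours → 1 H
  atom 4: aromatic c, 3 neighbours → 0 H
  atom 5: aromatic c, 2 neighbours → 1 H
  atom 6: aromatic c, 2 neighbours → 1 H
  atom 7: aromatic c, 2 neighbours → 1 H
  atom 8: aromatic c, 2 neighbours → 1 H
  atom 9: aromatic c, 3 neighbours → 0 H
  atom 10: aromatic c, 2 neighbours → 1 H
  atom 11: aromatic c, 2 neighbours → 1 H
Totals → C:10, H:8, O:1.
In Hill order: C10H8O.

C10H8O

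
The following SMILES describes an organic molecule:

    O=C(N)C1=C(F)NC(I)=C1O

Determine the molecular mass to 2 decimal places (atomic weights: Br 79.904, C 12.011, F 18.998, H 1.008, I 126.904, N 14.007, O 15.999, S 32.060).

270.00 g/mol

First, the molecular formula is C5H4FIN2O2 (counting implicit H from valence).
  C: 5 × 12.011 = 60.055
  F: 1 × 18.998 = 18.998
  H: 4 × 1.008 = 4.032
  I: 1 × 126.904 = 126.904
  N: 2 × 14.007 = 28.014
  O: 2 × 15.999 = 31.998
Sum: 5×12.011 + 1×18.998 + 4×1.008 + 1×126.904 + 2×14.007 + 2×15.999 = 270.001 → 270.00 g/mol.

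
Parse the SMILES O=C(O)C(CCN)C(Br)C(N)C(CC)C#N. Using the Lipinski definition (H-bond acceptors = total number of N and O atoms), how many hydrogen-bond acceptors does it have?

N atoms: 3; O atoms: 2.
Lipinski HBA = 3 + 2 = 5.

5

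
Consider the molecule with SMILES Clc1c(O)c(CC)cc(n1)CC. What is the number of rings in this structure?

1

In SMILES, each pair of matching ring-closure digits denotes one ring-closing bond; the number of such bonds equals the number of independent rings.
Ring-closure bonds here: 1.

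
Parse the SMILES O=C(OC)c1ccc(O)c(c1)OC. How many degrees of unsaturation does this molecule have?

5

Molecular formula: C9H10O4.
DoU = (2C + 2 + N − H − X) / 2, where X is the halogen count and O/S are ignored.
    = (2·9 + 2 + 0 − 10 − 0) / 2 = 10 / 2 = 5.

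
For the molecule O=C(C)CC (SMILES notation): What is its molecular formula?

C4H8O

Walk through each heavy atom and fill implicit hydrogens from standard valence (C 4, N 3, O 2, S 2, halogen 1):
  atom 1: O, bond orders sum to 2 (valence 2) → 0 H
  atom 2: C, bond orders sum to 4 (valence 4) → 0 H
  atom 3: C, bond orders sum to 1 (valence 4) → 3 H
  atom 4: C, bond orders sum to 2 (valence 4) → 2 H
  atom 5: C, bond orders sum to 1 (valence 4) → 3 H
Totals → C:4, H:8, O:1.
In Hill order: C4H8O.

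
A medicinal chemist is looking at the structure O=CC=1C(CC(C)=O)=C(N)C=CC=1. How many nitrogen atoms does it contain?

1

Scan the SMILES for N atoms (remember two-letter symbols like Cl and Br are single atoms).
Nitrogen count: 1.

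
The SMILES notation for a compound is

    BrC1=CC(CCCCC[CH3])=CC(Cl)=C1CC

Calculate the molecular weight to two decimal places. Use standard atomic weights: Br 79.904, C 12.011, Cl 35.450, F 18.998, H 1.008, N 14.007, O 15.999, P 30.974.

303.67 g/mol

First, the molecular formula is C14H20BrCl (counting implicit H from valence).
  Br: 1 × 79.904 = 79.904
  C: 14 × 12.011 = 168.154
  Cl: 1 × 35.450 = 35.450
  H: 20 × 1.008 = 20.160
Sum: 1×79.904 + 14×12.011 + 1×35.450 + 20×1.008 = 303.668 → 303.67 g/mol.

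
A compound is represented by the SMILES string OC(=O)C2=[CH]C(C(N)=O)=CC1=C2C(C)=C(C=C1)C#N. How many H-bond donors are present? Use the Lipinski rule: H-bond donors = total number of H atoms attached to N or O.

3

Donors: find every N or O and count the H atoms it carries.
  atom 1 (O): bond orders sum to 1 → 1 H
  atom 3 (O): bond orders sum to 2 → 0 H
  atom 8 (N): bond orders sum to 1 → 2 H
  atom 9 (O): bond orders sum to 2 → 0 H
  atom 19 (N): bond orders sum to 3 → 0 H
Lipinski HBD = 3.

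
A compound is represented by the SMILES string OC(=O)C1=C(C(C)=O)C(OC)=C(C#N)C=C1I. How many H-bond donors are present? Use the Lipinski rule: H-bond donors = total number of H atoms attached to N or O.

1

Donors: find every N or O and count the H atoms it carries.
  atom 1 (O): bond orders sum to 1 → 1 H
  atom 3 (O): bond orders sum to 2 → 0 H
  atom 8 (O): bond orders sum to 2 → 0 H
  atom 10 (O): bond orders sum to 2 → 0 H
  atom 14 (N): bond orders sum to 3 → 0 H
Lipinski HBD = 1.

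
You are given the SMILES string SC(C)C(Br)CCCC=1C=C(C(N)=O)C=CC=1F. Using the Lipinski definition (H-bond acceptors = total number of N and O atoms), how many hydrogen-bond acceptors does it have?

2

N atoms: 1; O atoms: 1.
Lipinski HBA = 1 + 1 = 2.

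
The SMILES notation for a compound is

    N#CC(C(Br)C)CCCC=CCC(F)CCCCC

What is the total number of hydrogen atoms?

Walk through each heavy atom and fill implicit hydrogens from standard valence (C 4, N 3, O 2, S 2, halogen 1):
  atom 1: N, bond orders sum to 3 (valence 3) → 0 H
  atom 2: C, bond orders sum to 4 (valence 4) → 0 H
  atom 3: C, bond orders sum to 3 (valence 4) → 1 H
  atom 4: C, bond orders sum to 3 (valence 4) → 1 H
  atom 5: Br (halogen, monovalent) → 0 H
  atom 6: C, bond orders sum to 1 (valence 4) → 3 H
  atom 7: C, bond orders sum to 2 (valence 4) → 2 H
  atom 8: C, bond orders sum to 2 (valence 4) → 2 H
  atom 9: C, bond orders sum to 2 (valence 4) → 2 H
  atom 10: C, bond orders sum to 3 (valence 4) → 1 H
  atom 11: C, bond orders sum to 3 (valence 4) → 1 H
  atom 12: C, bond orders sum to 2 (valence 4) → 2 H
  atom 13: C, bond orders sum to 3 (valence 4) → 1 H
  atom 14: F (halogen, monovalent) → 0 H
  atom 15: C, bond orders sum to 2 (valence 4) → 2 H
  atom 16: C, bond orders sum to 2 (valence 4) → 2 H
  atom 17: C, bond orders sum to 2 (valence 4) → 2 H
  atom 18: C, bond orders sum to 2 (valence 4) → 2 H
  atom 19: C, bond orders sum to 1 (valence 4) → 3 H
Total hydrogens: 27.

27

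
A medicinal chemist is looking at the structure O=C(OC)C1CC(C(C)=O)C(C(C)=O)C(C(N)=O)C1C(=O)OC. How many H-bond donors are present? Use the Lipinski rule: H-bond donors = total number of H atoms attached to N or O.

Donors: find every N or O and count the H atoms it carries.
  atom 1 (O): bond orders sum to 2 → 0 H
  atom 3 (O): bond orders sum to 2 → 0 H
  atom 10 (O): bond orders sum to 2 → 0 H
  atom 14 (O): bond orders sum to 2 → 0 H
  atom 17 (N): bond orders sum to 1 → 2 H
  atom 18 (O): bond orders sum to 2 → 0 H
  atom 21 (O): bond orders sum to 2 → 0 H
  atom 22 (O): bond orders sum to 2 → 0 H
Lipinski HBD = 2.

2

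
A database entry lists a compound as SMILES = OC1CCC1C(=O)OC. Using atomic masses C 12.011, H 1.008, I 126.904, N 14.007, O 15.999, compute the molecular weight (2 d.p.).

130.14 g/mol

First, the molecular formula is C6H10O3 (counting implicit H from valence).
  C: 6 × 12.011 = 72.066
  H: 10 × 1.008 = 10.080
  O: 3 × 15.999 = 47.997
Sum: 6×12.011 + 10×1.008 + 3×15.999 = 130.143 → 130.14 g/mol.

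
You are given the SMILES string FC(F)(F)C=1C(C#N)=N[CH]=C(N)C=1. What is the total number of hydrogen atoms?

4

Walk through each heavy atom and fill implicit hydrogens from standard valence (C 4, N 3, O 2, S 2, halogen 1):
  atom 1: F (halogen, monovalent) → 0 H
  atom 2: C, bond orders sum to 4 (valence 4) → 0 H
  atom 3: F (halogen, monovalent) → 0 H
  atom 4: F (halogen, monovalent) → 0 H
  atom 5: C, bond orders sum to 4 (valence 4) → 0 H
  atom 6: C, bond orders sum to 4 (valence 4) → 0 H
  atom 7: C, bond orders sum to 4 (valence 4) → 0 H
  atom 8: N, bond orders sum to 3 (valence 3) → 0 H
  atom 9: N, bond orders sum to 3 (valence 3) → 0 H
  atom 10: C with explicit H count 1
  atom 11: C, bond orders sum to 4 (valence 4) → 0 H
  atom 12: N, bond orders sum to 1 (valence 3) → 2 H
  atom 13: C, bond orders sum to 3 (valence 4) → 1 H
Total hydrogens: 4.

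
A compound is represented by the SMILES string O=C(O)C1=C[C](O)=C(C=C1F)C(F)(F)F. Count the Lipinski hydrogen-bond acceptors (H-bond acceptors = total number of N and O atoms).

3

N atoms: 0; O atoms: 3.
Lipinski HBA = 0 + 3 = 3.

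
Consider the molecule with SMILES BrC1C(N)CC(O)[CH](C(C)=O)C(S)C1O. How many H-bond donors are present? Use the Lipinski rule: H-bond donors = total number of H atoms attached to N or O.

Donors: find every N or O and count the H atoms it carries.
  atom 4 (N): bond orders sum to 1 → 2 H
  atom 7 (O): bond orders sum to 1 → 1 H
  atom 11 (O): bond orders sum to 2 → 0 H
  atom 15 (O): bond orders sum to 1 → 1 H
Lipinski HBD = 4.

4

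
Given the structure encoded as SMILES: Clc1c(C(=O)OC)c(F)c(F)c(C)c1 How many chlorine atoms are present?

1

Scan the SMILES for Cl atoms (remember two-letter symbols like Cl and Br are single atoms).
Chlorine count: 1.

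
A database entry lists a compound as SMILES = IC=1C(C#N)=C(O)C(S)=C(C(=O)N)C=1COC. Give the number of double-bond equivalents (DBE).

7

Molecular formula: C10H9IN2O3S.
DoU = (2C + 2 + N − H − X) / 2, where X is the halogen count and O/S are ignored.
    = (2·10 + 2 + 2 − 9 − 1) / 2 = 14 / 2 = 7.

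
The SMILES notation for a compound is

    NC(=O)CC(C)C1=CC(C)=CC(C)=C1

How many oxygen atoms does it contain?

1

Scan the SMILES for O atoms (remember two-letter symbols like Cl and Br are single atoms).
Oxygen count: 1.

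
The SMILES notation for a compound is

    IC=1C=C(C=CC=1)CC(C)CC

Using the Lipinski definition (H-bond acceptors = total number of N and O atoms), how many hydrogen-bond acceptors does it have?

N atoms: 0; O atoms: 0.
Lipinski HBA = 0 + 0 = 0.

0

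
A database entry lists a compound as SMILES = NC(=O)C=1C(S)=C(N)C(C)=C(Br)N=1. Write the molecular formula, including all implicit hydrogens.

C7H8BrN3OS

Walk through each heavy atom and fill implicit hydrogens from standard valence (C 4, N 3, O 2, S 2, halogen 1):
  atom 1: N, bond orders sum to 1 (valence 3) → 2 H
  atom 2: C, bond orders sum to 4 (valence 4) → 0 H
  atom 3: O, bond orders sum to 2 (valence 2) → 0 H
  atom 4: C, bond orders sum to 4 (valence 4) → 0 H
  atom 5: C, bond orders sum to 4 (valence 4) → 0 H
  atom 6: S, bond orders sum to 1 (valence 2) → 1 H
  atom 7: C, bond orders sum to 4 (valence 4) → 0 H
  atom 8: N, bond orders sum to 1 (valence 3) → 2 H
  atom 9: C, bond orders sum to 4 (valence 4) → 0 H
  atom 10: C, bond orders sum to 1 (valence 4) → 3 H
  atom 11: C, bond orders sum to 4 (valence 4) → 0 H
  atom 12: Br (halogen, monovalent) → 0 H
  atom 13: N, bond orders sum to 3 (valence 3) → 0 H
Totals → C:7, H:8, Br:1, N:3, O:1, S:1.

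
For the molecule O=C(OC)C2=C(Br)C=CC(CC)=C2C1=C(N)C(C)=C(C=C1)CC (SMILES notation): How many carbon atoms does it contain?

19

Count every carbon token in the SMILES (each C, including those in ring-closure positions and inside branches).
Carbon count: 19.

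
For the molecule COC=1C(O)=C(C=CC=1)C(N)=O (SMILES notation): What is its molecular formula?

Walk through each heavy atom and fill implicit hydrogens from standard valence (C 4, N 3, O 2, S 2, halogen 1):
  atom 1: C, bond orders sum to 1 (valence 4) → 3 H
  atom 2: O, bond orders sum to 2 (valence 2) → 0 H
  atom 3: C, bond orders sum to 4 (valence 4) → 0 H
  atom 4: C, bond orders sum to 4 (valence 4) → 0 H
  atom 5: O, bond orders sum to 1 (valence 2) → 1 H
  atom 6: C, bond orders sum to 4 (valence 4) → 0 H
  atom 7: C, bond orders sum to 3 (valence 4) → 1 H
  atom 8: C, bond orders sum to 3 (valence 4) → 1 H
  atom 9: C, bond orders sum to 3 (valence 4) → 1 H
  atom 10: C, bond orders sum to 4 (valence 4) → 0 H
  atom 11: N, bond orders sum to 1 (valence 3) → 2 H
  atom 12: O, bond orders sum to 2 (valence 2) → 0 H
Totals → C:8, H:9, N:1, O:3.
In Hill order: C8H9NO3.

C8H9NO3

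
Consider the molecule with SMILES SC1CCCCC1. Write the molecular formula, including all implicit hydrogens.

Walk through each heavy atom and fill implicit hydrogens from standard valence (C 4, N 3, O 2, S 2, halogen 1):
  atom 1: S, bond orders sum to 1 (valence 2) → 1 H
  atom 2: C, bond orders sum to 3 (valence 4) → 1 H
  atom 3: C, bond orders sum to 2 (valence 4) → 2 H
  atom 4: C, bond orders sum to 2 (valence 4) → 2 H
  atom 5: C, bond orders sum to 2 (valence 4) → 2 H
  atom 6: C, bond orders sum to 2 (valence 4) → 2 H
  atom 7: C, bond orders sum to 2 (valence 4) → 2 H
Totals → C:6, H:12, S:1.
In Hill order: C6H12S.

C6H12S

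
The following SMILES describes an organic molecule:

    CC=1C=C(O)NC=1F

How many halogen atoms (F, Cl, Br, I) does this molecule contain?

1

Halogen atoms appear at heavy-atom position 8 (1×F).
Other groups present: 1 hydroxyl.
Halogen count: 1.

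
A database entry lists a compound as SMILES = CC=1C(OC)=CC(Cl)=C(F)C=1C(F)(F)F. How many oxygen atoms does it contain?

1

Scan the SMILES for O atoms (remember two-letter symbols like Cl and Br are single atoms).
Oxygen count: 1.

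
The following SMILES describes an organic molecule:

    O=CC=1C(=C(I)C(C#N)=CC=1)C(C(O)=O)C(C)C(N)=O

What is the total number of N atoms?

Scan the SMILES for N atoms (remember two-letter symbols like Cl and Br are single atoms).
Nitrogen count: 2.

2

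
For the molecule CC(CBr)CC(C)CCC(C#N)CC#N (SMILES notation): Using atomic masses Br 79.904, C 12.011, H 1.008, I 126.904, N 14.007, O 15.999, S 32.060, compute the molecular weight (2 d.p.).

271.20 g/mol

First, the molecular formula is C12H19BrN2 (counting implicit H from valence).
  Br: 1 × 79.904 = 79.904
  C: 12 × 12.011 = 144.132
  H: 19 × 1.008 = 19.152
  N: 2 × 14.007 = 28.014
Sum: 1×79.904 + 12×12.011 + 19×1.008 + 2×14.007 = 271.202 → 271.20 g/mol.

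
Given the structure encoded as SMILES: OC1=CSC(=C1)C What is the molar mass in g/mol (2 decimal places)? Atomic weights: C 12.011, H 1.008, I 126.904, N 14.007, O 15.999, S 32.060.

First, the molecular formula is C5H6OS (counting implicit H from valence).
  C: 5 × 12.011 = 60.055
  H: 6 × 1.008 = 6.048
  O: 1 × 15.999 = 15.999
  S: 1 × 32.060 = 32.060
Sum: 5×12.011 + 6×1.008 + 1×15.999 + 1×32.060 = 114.162 → 114.16 g/mol.

114.16 g/mol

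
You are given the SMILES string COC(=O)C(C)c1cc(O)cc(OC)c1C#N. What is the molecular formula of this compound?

Walk through each heavy atom and fill implicit hydrogens from standard valence (C 4, N 3, O 2, S 2, halogen 1); for lowercase aromatic atoms, an aromatic c carries 1 H when it has two neighbours and 0 H with three, and aromatic n carries 0 H:
  atom 1: C, bond orders sum to 1 (valence 4) → 3 H
  atom 2: O, bond orders sum to 2 (valence 2) → 0 H
  atom 3: C, bond orders sum to 4 (valence 4) → 0 H
  atom 4: O, bond orders sum to 2 (valence 2) → 0 H
  atom 5: C, bond orders sum to 3 (valence 4) → 1 H
  atom 6: C, bond orders sum to 1 (valence 4) → 3 H
  atom 7: aromatic c, 3 neighbours → 0 H
  atom 8: aromatic c, 2 neighbours → 1 H
  atom 9: aromatic c, 3 neighbours → 0 H
  atom 10: O, bond orders sum to 1 (valence 2) → 1 H
  atom 11: aromatic c, 2 neighbours → 1 H
  atom 12: aromatic c, 3 neighbours → 0 H
  atom 13: O, bond orders sum to 2 (valence 2) → 0 H
  atom 14: C, bond orders sum to 1 (valence 4) → 3 H
  atom 15: aromatic c, 3 neighbours → 0 H
  atom 16: C, bond orders sum to 4 (valence 4) → 0 H
  atom 17: N, bond orders sum to 3 (valence 3) → 0 H
Totals → C:12, H:13, N:1, O:4.

C12H13NO4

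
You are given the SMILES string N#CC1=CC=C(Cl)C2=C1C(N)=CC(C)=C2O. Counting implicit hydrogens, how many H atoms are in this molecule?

Walk through each heavy atom and fill implicit hydrogens from standard valence (C 4, N 3, O 2, S 2, halogen 1):
  atom 1: N, bond orders sum to 3 (valence 3) → 0 H
  atom 2: C, bond orders sum to 4 (valence 4) → 0 H
  atom 3: C, bond orders sum to 4 (valence 4) → 0 H
  atom 4: C, bond orders sum to 3 (valence 4) → 1 H
  atom 5: C, bond orders sum to 3 (valence 4) → 1 H
  atom 6: C, bond orders sum to 4 (valence 4) → 0 H
  atom 7: Cl (halogen, monovalent) → 0 H
  atom 8: C, bond orders sum to 4 (valence 4) → 0 H
  atom 9: C, bond orders sum to 4 (valence 4) → 0 H
  atom 10: C, bond orders sum to 4 (valence 4) → 0 H
  atom 11: N, bond orders sum to 1 (valence 3) → 2 H
  atom 12: C, bond orders sum to 3 (valence 4) → 1 H
  atom 13: C, bond orders sum to 4 (valence 4) → 0 H
  atom 14: C, bond orders sum to 1 (valence 4) → 3 H
  atom 15: C, bond orders sum to 4 (valence 4) → 0 H
  atom 16: O, bond orders sum to 1 (valence 2) → 1 H
Total hydrogens: 9.

9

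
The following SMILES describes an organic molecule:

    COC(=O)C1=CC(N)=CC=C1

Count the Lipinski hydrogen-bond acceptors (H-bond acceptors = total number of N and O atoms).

N atoms: 1; O atoms: 2.
Lipinski HBA = 1 + 2 = 3.

3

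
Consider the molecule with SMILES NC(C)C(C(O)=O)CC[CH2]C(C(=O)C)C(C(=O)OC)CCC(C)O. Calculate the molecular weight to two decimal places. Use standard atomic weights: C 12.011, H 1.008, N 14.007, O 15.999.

345.44 g/mol

First, the molecular formula is C17H31NO6 (counting implicit H from valence).
  C: 17 × 12.011 = 204.187
  H: 31 × 1.008 = 31.248
  N: 1 × 14.007 = 14.007
  O: 6 × 15.999 = 95.994
Sum: 17×12.011 + 31×1.008 + 1×14.007 + 6×15.999 = 345.436 → 345.44 g/mol.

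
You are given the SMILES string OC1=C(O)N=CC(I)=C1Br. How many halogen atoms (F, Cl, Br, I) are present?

Halogen atoms appear at heavy-atom positions 8, 10 (1×Br, 1×I).
Other groups present: 2 hydroxyl.
Halogen count: 2.

2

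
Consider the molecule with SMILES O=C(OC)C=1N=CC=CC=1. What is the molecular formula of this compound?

Walk through each heavy atom and fill implicit hydrogens from standard valence (C 4, N 3, O 2, S 2, halogen 1):
  atom 1: O, bond orders sum to 2 (valence 2) → 0 H
  atom 2: C, bond orders sum to 4 (valence 4) → 0 H
  atom 3: O, bond orders sum to 2 (valence 2) → 0 H
  atom 4: C, bond orders sum to 1 (valence 4) → 3 H
  atom 5: C, bond orders sum to 4 (valence 4) → 0 H
  atom 6: N, bond orders sum to 3 (valence 3) → 0 H
  atom 7: C, bond orders sum to 3 (valence 4) → 1 H
  atom 8: C, bond orders sum to 3 (valence 4) → 1 H
  atom 9: C, bond orders sum to 3 (valence 4) → 1 H
  atom 10: C, bond orders sum to 3 (valence 4) → 1 H
Totals → C:7, H:7, N:1, O:2.
In Hill order: C7H7NO2.

C7H7NO2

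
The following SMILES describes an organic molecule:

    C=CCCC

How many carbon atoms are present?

Count every carbon token in the SMILES (each C, including those in ring-closure positions and inside branches).
Carbon count: 5.

5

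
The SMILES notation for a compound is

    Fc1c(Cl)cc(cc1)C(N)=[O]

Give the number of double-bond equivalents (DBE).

Molecular formula: C7H5ClFNO.
DoU = (2C + 2 + N − H − X) / 2, where X is the halogen count and O/S are ignored.
    = (2·7 + 2 + 1 − 5 − 2) / 2 = 10 / 2 = 5.

5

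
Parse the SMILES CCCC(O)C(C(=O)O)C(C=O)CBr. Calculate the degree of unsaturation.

2

Molecular formula: C9H15BrO4.
DoU = (2C + 2 + N − H − X) / 2, where X is the halogen count and O/S are ignored.
    = (2·9 + 2 + 0 − 15 − 1) / 2 = 4 / 2 = 2.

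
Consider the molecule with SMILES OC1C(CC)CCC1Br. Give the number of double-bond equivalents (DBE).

Molecular formula: C7H13BrO.
DoU = (2C + 2 + N − H − X) / 2, where X is the halogen count and O/S are ignored.
    = (2·7 + 2 + 0 − 13 − 1) / 2 = 2 / 2 = 1.

1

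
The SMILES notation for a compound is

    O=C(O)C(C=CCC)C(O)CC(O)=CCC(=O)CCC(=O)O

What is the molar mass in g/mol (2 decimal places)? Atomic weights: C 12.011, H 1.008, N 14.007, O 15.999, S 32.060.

First, the molecular formula is C15H22O7 (counting implicit H from valence).
  C: 15 × 12.011 = 180.165
  H: 22 × 1.008 = 22.176
  O: 7 × 15.999 = 111.993
Sum: 15×12.011 + 22×1.008 + 7×15.999 = 314.334 → 314.33 g/mol.

314.33 g/mol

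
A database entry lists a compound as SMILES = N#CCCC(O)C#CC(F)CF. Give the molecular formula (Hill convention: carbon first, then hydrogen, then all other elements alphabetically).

C8H9F2NO

Walk through each heavy atom and fill implicit hydrogens from standard valence (C 4, N 3, O 2, S 2, halogen 1):
  atom 1: N, bond orders sum to 3 (valence 3) → 0 H
  atom 2: C, bond orders sum to 4 (valence 4) → 0 H
  atom 3: C, bond orders sum to 2 (valence 4) → 2 H
  atom 4: C, bond orders sum to 2 (valence 4) → 2 H
  atom 5: C, bond orders sum to 3 (valence 4) → 1 H
  atom 6: O, bond orders sum to 1 (valence 2) → 1 H
  atom 7: C, bond orders sum to 4 (valence 4) → 0 H
  atom 8: C, bond orders sum to 4 (valence 4) → 0 H
  atom 9: C, bond orders sum to 3 (valence 4) → 1 H
  atom 10: F (halogen, monovalent) → 0 H
  atom 11: C, bond orders sum to 2 (valence 4) → 2 H
  atom 12: F (halogen, monovalent) → 0 H
Totals → C:8, H:9, F:2, N:1, O:1.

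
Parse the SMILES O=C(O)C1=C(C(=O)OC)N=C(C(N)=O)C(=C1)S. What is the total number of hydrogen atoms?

Walk through each heavy atom and fill implicit hydrogens from standard valence (C 4, N 3, O 2, S 2, halogen 1):
  atom 1: O, bond orders sum to 2 (valence 2) → 0 H
  atom 2: C, bond orders sum to 4 (valence 4) → 0 H
  atom 3: O, bond orders sum to 1 (valence 2) → 1 H
  atom 4: C, bond orders sum to 4 (valence 4) → 0 H
  atom 5: C, bond orders sum to 4 (valence 4) → 0 H
  atom 6: C, bond orders sum to 4 (valence 4) → 0 H
  atom 7: O, bond orders sum to 2 (valence 2) → 0 H
  atom 8: O, bond orders sum to 2 (valence 2) → 0 H
  atom 9: C, bond orders sum to 1 (valence 4) → 3 H
  atom 10: N, bond orders sum to 3 (valence 3) → 0 H
  atom 11: C, bond orders sum to 4 (valence 4) → 0 H
  atom 12: C, bond orders sum to 4 (valence 4) → 0 H
  atom 13: N, bond orders sum to 1 (valence 3) → 2 H
  atom 14: O, bond orders sum to 2 (valence 2) → 0 H
  atom 15: C, bond orders sum to 4 (valence 4) → 0 H
  atom 16: C, bond orders sum to 3 (valence 4) → 1 H
  atom 17: S, bond orders sum to 1 (valence 2) → 1 H
Total hydrogens: 8.

8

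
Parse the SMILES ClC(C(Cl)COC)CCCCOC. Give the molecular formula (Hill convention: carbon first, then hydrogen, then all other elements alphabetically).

C9H18Cl2O2

Walk through each heavy atom and fill implicit hydrogens from standard valence (C 4, N 3, O 2, S 2, halogen 1):
  atom 1: Cl (halogen, monovalent) → 0 H
  atom 2: C, bond orders sum to 3 (valence 4) → 1 H
  atom 3: C, bond orders sum to 3 (valence 4) → 1 H
  atom 4: Cl (halogen, monovalent) → 0 H
  atom 5: C, bond orders sum to 2 (valence 4) → 2 H
  atom 6: O, bond orders sum to 2 (valence 2) → 0 H
  atom 7: C, bond orders sum to 1 (valence 4) → 3 H
  atom 8: C, bond orders sum to 2 (valence 4) → 2 H
  atom 9: C, bond orders sum to 2 (valence 4) → 2 H
  atom 10: C, bond orders sum to 2 (valence 4) → 2 H
  atom 11: C, bond orders sum to 2 (valence 4) → 2 H
  atom 12: O, bond orders sum to 2 (valence 2) → 0 H
  atom 13: C, bond orders sum to 1 (valence 4) → 3 H
Totals → C:9, H:18, Cl:2, O:2.
In Hill order: C9H18Cl2O2.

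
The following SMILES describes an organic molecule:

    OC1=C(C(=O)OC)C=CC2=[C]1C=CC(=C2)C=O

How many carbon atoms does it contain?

Count every carbon token in the SMILES (each C, including those in ring-closure positions and inside branches).
Carbon count: 13.

13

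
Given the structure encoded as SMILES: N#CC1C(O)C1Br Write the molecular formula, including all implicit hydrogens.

Walk through each heavy atom and fill implicit hydrogens from standard valence (C 4, N 3, O 2, S 2, halogen 1):
  atom 1: N, bond orders sum to 3 (valence 3) → 0 H
  atom 2: C, bond orders sum to 4 (valence 4) → 0 H
  atom 3: C, bond orders sum to 3 (valence 4) → 1 H
  atom 4: C, bond orders sum to 3 (valence 4) → 1 H
  atom 5: O, bond orders sum to 1 (valence 2) → 1 H
  atom 6: C, bond orders sum to 3 (valence 4) → 1 H
  atom 7: Br (halogen, monovalent) → 0 H
Totals → C:4, H:4, Br:1, N:1, O:1.
In Hill order: C4H4BrNO.

C4H4BrNO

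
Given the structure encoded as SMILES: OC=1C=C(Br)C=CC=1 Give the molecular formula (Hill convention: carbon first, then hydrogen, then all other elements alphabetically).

C6H5BrO

Walk through each heavy atom and fill implicit hydrogens from standard valence (C 4, N 3, O 2, S 2, halogen 1):
  atom 1: O, bond orders sum to 1 (valence 2) → 1 H
  atom 2: C, bond orders sum to 4 (valence 4) → 0 H
  atom 3: C, bond orders sum to 3 (valence 4) → 1 H
  atom 4: C, bond orders sum to 4 (valence 4) → 0 H
  atom 5: Br (halogen, monovalent) → 0 H
  atom 6: C, bond orders sum to 3 (valence 4) → 1 H
  atom 7: C, bond orders sum to 3 (valence 4) → 1 H
  atom 8: C, bond orders sum to 3 (valence 4) → 1 H
Totals → C:6, H:5, Br:1, O:1.
In Hill order: C6H5BrO.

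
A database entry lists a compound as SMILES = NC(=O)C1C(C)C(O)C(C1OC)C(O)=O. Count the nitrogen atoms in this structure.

Scan the SMILES for N atoms (remember two-letter symbols like Cl and Br are single atoms).
Nitrogen count: 1.

1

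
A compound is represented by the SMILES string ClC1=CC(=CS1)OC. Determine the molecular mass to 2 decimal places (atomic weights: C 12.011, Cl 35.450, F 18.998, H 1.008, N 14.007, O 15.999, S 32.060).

First, the molecular formula is C5H5ClOS (counting implicit H from valence).
  C: 5 × 12.011 = 60.055
  Cl: 1 × 35.450 = 35.450
  H: 5 × 1.008 = 5.040
  O: 1 × 15.999 = 15.999
  S: 1 × 32.060 = 32.060
Sum: 5×12.011 + 1×35.450 + 5×1.008 + 1×15.999 + 1×32.060 = 148.604 → 148.60 g/mol.

148.60 g/mol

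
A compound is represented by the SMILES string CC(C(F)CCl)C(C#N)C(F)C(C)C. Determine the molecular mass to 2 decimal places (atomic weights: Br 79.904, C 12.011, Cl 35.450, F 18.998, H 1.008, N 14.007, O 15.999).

223.69 g/mol

First, the molecular formula is C10H16ClF2N (counting implicit H from valence).
  C: 10 × 12.011 = 120.110
  Cl: 1 × 35.450 = 35.450
  F: 2 × 18.998 = 37.996
  H: 16 × 1.008 = 16.128
  N: 1 × 14.007 = 14.007
Sum: 10×12.011 + 1×35.450 + 2×18.998 + 16×1.008 + 1×14.007 = 223.691 → 223.69 g/mol.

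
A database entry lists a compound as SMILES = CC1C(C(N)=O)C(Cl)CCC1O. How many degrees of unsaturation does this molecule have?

2

Degree of unsaturation = (number of rings) + (number of π bonds).
Ring closures in the SMILES: 1.
π bonds: 1 double bond (each 1 DoU) → 1 DoU from unsaturation.
Total DoU = 1 + 1 = 2.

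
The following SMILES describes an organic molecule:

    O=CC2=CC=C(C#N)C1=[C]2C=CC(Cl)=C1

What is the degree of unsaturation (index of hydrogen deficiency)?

10

Degree of unsaturation = (number of rings) + (number of π bonds).
Ring closures in the SMILES: 2.
π bonds: 6 double bonds (each 1 DoU), 1 triple bond (each 2 DoU) → 8 DoU from unsaturation.
Total DoU = 2 + 8 = 10.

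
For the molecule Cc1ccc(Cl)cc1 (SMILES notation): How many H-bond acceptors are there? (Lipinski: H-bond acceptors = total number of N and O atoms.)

0

N atoms: 0; O atoms: 0.
Lipinski HBA = 0 + 0 = 0.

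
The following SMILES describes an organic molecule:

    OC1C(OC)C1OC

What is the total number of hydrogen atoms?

10

Walk through each heavy atom and fill implicit hydrogens from standard valence (C 4, N 3, O 2, S 2, halogen 1):
  atom 1: O, bond orders sum to 1 (valence 2) → 1 H
  atom 2: C, bond orders sum to 3 (valence 4) → 1 H
  atom 3: C, bond orders sum to 3 (valence 4) → 1 H
  atom 4: O, bond orders sum to 2 (valence 2) → 0 H
  atom 5: C, bond orders sum to 1 (valence 4) → 3 H
  atom 6: C, bond orders sum to 3 (valence 4) → 1 H
  atom 7: O, bond orders sum to 2 (valence 2) → 0 H
  atom 8: C, bond orders sum to 1 (valence 4) → 3 H
Total hydrogens: 10.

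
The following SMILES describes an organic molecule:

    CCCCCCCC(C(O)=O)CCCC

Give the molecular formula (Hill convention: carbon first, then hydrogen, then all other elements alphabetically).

C13H26O2

Walk through each heavy atom and fill implicit hydrogens from standard valence (C 4, N 3, O 2, S 2, halogen 1):
  atom 1: C, bond orders sum to 1 (valence 4) → 3 H
  atom 2: C, bond orders sum to 2 (valence 4) → 2 H
  atom 3: C, bond orders sum to 2 (valence 4) → 2 H
  atom 4: C, bond orders sum to 2 (valence 4) → 2 H
  atom 5: C, bond orders sum to 2 (valence 4) → 2 H
  atom 6: C, bond orders sum to 2 (valence 4) → 2 H
  atom 7: C, bond orders sum to 2 (valence 4) → 2 H
  atom 8: C, bond orders sum to 3 (valence 4) → 1 H
  atom 9: C, bond orders sum to 4 (valence 4) → 0 H
  atom 10: O, bond orders sum to 1 (valence 2) → 1 H
  atom 11: O, bond orders sum to 2 (valence 2) → 0 H
  atom 12: C, bond orders sum to 2 (valence 4) → 2 H
  atom 13: C, bond orders sum to 2 (valence 4) → 2 H
  atom 14: C, bond orders sum to 2 (valence 4) → 2 H
  atom 15: C, bond orders sum to 1 (valence 4) → 3 H
Totals → C:13, H:26, O:2.
In Hill order: C13H26O2.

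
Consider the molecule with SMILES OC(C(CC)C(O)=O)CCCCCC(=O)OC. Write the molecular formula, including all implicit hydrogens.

C12H22O5

Walk through each heavy atom and fill implicit hydrogens from standard valence (C 4, N 3, O 2, S 2, halogen 1):
  atom 1: O, bond orders sum to 1 (valence 2) → 1 H
  atom 2: C, bond orders sum to 3 (valence 4) → 1 H
  atom 3: C, bond orders sum to 3 (valence 4) → 1 H
  atom 4: C, bond orders sum to 2 (valence 4) → 2 H
  atom 5: C, bond orders sum to 1 (valence 4) → 3 H
  atom 6: C, bond orders sum to 4 (valence 4) → 0 H
  atom 7: O, bond orders sum to 1 (valence 2) → 1 H
  atom 8: O, bond orders sum to 2 (valence 2) → 0 H
  atom 9: C, bond orders sum to 2 (valence 4) → 2 H
  atom 10: C, bond orders sum to 2 (valence 4) → 2 H
  atom 11: C, bond orders sum to 2 (valence 4) → 2 H
  atom 12: C, bond orders sum to 2 (valence 4) → 2 H
  atom 13: C, bond orders sum to 2 (valence 4) → 2 H
  atom 14: C, bond orders sum to 4 (valence 4) → 0 H
  atom 15: O, bond orders sum to 2 (valence 2) → 0 H
  atom 16: O, bond orders sum to 2 (valence 2) → 0 H
  atom 17: C, bond orders sum to 1 (valence 4) → 3 H
Totals → C:12, H:22, O:5.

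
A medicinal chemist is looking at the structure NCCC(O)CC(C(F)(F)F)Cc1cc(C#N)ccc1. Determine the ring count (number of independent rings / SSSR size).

1

In SMILES, each pair of matching ring-closure digits denotes one ring-closing bond; the number of such bonds equals the number of independent rings.
Ring-closure bonds here: 1.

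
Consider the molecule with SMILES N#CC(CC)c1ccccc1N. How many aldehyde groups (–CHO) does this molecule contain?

Scan the SMILES for the aldehyde motif — none present.
Groups that are present: 1 nitrile, 1 primary amine.

0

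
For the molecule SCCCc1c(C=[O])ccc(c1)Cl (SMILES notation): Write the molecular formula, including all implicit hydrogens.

C10H11ClOS

Walk through each heavy atom and fill implicit hydrogens from standard valence (C 4, N 3, O 2, S 2, halogen 1); for lowercase aromatic atoms, an aromatic c carries 1 H when it has two neighbours and 0 H with three, and aromatic n carries 0 H:
  atom 1: S, bond orders sum to 1 (valence 2) → 1 H
  atom 2: C, bond orders sum to 2 (valence 4) → 2 H
  atom 3: C, bond orders sum to 2 (valence 4) → 2 H
  atom 4: C, bond orders sum to 2 (valence 4) → 2 H
  atom 5: aromatic c, 3 neighbours → 0 H
  atom 6: aromatic c, 3 neighbours → 0 H
  atom 7: C, bond orders sum to 3 (valence 4) → 1 H
  atom 8: O with explicit H count 0
  atom 9: aromatic c, 2 neighbours → 1 H
  atom 10: aromatic c, 2 neighbours → 1 H
  atom 11: aromatic c, 3 neighbours → 0 H
  atom 12: aromatic c, 2 neighbours → 1 H
  atom 13: Cl (halogen, monovalent) → 0 H
Totals → C:10, H:11, Cl:1, O:1, S:1.
In Hill order: C10H11ClOS.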